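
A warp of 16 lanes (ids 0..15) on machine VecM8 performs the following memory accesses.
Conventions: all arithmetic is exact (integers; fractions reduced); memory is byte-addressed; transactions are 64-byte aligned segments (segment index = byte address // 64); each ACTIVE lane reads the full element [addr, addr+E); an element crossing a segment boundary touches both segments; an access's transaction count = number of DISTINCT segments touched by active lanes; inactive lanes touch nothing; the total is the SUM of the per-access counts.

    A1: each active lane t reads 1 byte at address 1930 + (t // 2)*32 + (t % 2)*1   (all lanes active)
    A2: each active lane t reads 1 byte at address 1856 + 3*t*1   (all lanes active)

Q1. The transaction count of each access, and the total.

A1: 4 transactions
A2: 1 transaction

Answer: 4,1; total 5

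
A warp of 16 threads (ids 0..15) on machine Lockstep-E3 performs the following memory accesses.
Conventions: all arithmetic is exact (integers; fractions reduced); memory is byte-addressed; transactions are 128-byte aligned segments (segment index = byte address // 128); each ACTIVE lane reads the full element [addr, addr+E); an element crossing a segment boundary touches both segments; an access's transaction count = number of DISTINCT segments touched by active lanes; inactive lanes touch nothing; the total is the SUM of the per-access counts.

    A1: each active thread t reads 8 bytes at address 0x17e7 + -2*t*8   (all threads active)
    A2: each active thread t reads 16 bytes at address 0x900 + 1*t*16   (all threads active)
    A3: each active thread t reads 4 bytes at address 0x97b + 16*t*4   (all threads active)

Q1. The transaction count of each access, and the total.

A1: 3 transactions
A2: 2 transactions
A3: 9 transactions

Answer: 3,2,9; total 14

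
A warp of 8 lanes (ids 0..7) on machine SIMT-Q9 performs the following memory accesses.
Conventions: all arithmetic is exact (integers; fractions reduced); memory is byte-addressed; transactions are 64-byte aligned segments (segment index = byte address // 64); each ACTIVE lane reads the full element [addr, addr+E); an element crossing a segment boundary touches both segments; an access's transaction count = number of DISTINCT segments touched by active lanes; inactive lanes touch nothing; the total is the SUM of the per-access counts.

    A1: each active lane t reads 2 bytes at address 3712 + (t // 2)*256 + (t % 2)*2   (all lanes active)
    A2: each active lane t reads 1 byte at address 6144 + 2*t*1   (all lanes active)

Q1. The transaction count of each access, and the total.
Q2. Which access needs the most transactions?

A1: 4 transactions
A2: 1 transaction

Answer: 4,1; total 5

Answer: A1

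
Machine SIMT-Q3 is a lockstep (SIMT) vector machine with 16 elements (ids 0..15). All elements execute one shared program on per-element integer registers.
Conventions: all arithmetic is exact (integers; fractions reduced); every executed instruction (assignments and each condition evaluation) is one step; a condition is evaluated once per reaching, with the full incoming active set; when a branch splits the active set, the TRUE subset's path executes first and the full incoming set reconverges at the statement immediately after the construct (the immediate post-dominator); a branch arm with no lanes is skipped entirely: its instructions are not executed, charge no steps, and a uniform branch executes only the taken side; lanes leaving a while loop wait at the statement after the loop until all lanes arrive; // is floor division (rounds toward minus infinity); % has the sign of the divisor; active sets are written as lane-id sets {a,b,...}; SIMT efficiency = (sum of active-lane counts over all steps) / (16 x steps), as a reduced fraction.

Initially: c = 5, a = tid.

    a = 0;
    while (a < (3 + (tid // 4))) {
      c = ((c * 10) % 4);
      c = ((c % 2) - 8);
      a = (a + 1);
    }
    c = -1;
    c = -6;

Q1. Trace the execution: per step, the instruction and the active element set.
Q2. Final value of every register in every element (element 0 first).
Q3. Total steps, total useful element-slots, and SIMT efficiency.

step 0: a <- 0                       {0,1,2,3,4,5,6,7,8,9,10,11,12,13,14,15}
step 1: eval (a < (3 + (tid // 4)))  {0,1,2,3,4,5,6,7,8,9,10,11,12,13,14,15}
step 2: c <- ((c * 10) % 4)          {0,1,2,3,4,5,6,7,8,9,10,11,12,13,14,15}
step 3: c <- ((c % 2) - 8)           {0,1,2,3,4,5,6,7,8,9,10,11,12,13,14,15}
step 4: a <- (a + 1)                 {0,1,2,3,4,5,6,7,8,9,10,11,12,13,14,15}
step 5: eval (a < (3 + (tid // 4)))  {0,1,2,3,4,5,6,7,8,9,10,11,12,13,14,15}
step 6: c <- ((c * 10) % 4)          {0,1,2,3,4,5,6,7,8,9,10,11,12,13,14,15}
step 7: c <- ((c % 2) - 8)           {0,1,2,3,4,5,6,7,8,9,10,11,12,13,14,15}
step 8: a <- (a + 1)                 {0,1,2,3,4,5,6,7,8,9,10,11,12,13,14,15}
step 9: eval (a < (3 + (tid // 4)))  {0,1,2,3,4,5,6,7,8,9,10,11,12,13,14,15}
step 10: c <- ((c * 10) % 4)          {0,1,2,3,4,5,6,7,8,9,10,11,12,13,14,15}
step 11: c <- ((c % 2) - 8)           {0,1,2,3,4,5,6,7,8,9,10,11,12,13,14,15}
step 12: a <- (a + 1)                 {0,1,2,3,4,5,6,7,8,9,10,11,12,13,14,15}
step 13: eval (a < (3 + (tid // 4)))  {0,1,2,3,4,5,6,7,8,9,10,11,12,13,14,15}
step 14: c <- ((c * 10) % 4)          {4,5,6,7,8,9,10,11,12,13,14,15}
step 15: c <- ((c % 2) - 8)           {4,5,6,7,8,9,10,11,12,13,14,15}
step 16: a <- (a + 1)                 {4,5,6,7,8,9,10,11,12,13,14,15}
step 17: eval (a < (3 + (tid // 4)))  {4,5,6,7,8,9,10,11,12,13,14,15}
step 18: c <- ((c * 10) % 4)          {8,9,10,11,12,13,14,15}
step 19: c <- ((c % 2) - 8)           {8,9,10,11,12,13,14,15}
step 20: a <- (a + 1)                 {8,9,10,11,12,13,14,15}
step 21: eval (a < (3 + (tid // 4)))  {8,9,10,11,12,13,14,15}
step 22: c <- ((c * 10) % 4)          {12,13,14,15}
step 23: c <- ((c % 2) - 8)           {12,13,14,15}
step 24: a <- (a + 1)                 {12,13,14,15}
step 25: eval (a < (3 + (tid // 4)))  {12,13,14,15}
step 26: c <- -1                      {0,1,2,3,4,5,6,7,8,9,10,11,12,13,14,15}
step 27: c <- -6                      {0,1,2,3,4,5,6,7,8,9,10,11,12,13,14,15}

Answer: 28 steps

c: -6,-6,-6,-6,-6,-6,-6,-6,-6,-6,-6,-6,-6,-6,-6,-6
a: 3,3,3,3,4,4,4,4,5,5,5,5,6,6,6,6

steps = 28; useful = 352; efficiency = 352/448 = 11/14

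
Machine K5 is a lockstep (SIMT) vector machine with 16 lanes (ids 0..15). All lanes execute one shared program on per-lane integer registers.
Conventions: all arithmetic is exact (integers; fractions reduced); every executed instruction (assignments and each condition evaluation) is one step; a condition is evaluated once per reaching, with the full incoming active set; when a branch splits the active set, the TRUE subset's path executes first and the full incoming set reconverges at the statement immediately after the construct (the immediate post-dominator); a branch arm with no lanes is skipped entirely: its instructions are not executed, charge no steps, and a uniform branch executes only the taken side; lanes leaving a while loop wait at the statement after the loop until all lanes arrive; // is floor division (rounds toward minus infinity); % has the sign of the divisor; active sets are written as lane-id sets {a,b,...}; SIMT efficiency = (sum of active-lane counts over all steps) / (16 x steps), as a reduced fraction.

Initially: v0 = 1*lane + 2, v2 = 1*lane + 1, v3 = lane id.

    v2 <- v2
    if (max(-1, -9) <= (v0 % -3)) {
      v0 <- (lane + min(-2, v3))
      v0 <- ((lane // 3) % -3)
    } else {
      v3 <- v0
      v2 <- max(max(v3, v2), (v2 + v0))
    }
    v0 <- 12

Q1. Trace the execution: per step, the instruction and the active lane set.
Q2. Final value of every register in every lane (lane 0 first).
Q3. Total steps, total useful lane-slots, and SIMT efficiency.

step 0: v2 <- v2                     {0,1,2,3,4,5,6,7,8,9,10,11,12,13,14,15}
step 1: eval (max(-1, -9) <= (v0 % -3)) {0,1,2,3,4,5,6,7,8,9,10,11,12,13,14,15}
step 2: v0 <- (lane + min(-2, v3))   {0,1,3,4,6,7,9,10,12,13,15}
step 3: v0 <- ((lane // 3) % -3)     {0,1,3,4,6,7,9,10,12,13,15}
step 4: v3 <- v0                     {2,5,8,11,14}
step 5: v2 <- max(max(v3, v2), (v2 + v0)) {2,5,8,11,14}
step 6: v0 <- 12                     {0,1,2,3,4,5,6,7,8,9,10,11,12,13,14,15}

Answer: 7 steps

v0: 12,12,12,12,12,12,12,12,12,12,12,12,12,12,12,12
v2: 1,2,7,4,5,13,7,8,19,10,11,25,13,14,31,16
v3: 0,1,4,3,4,7,6,7,10,9,10,13,12,13,16,15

steps = 7; useful = 80; efficiency = 80/112 = 5/7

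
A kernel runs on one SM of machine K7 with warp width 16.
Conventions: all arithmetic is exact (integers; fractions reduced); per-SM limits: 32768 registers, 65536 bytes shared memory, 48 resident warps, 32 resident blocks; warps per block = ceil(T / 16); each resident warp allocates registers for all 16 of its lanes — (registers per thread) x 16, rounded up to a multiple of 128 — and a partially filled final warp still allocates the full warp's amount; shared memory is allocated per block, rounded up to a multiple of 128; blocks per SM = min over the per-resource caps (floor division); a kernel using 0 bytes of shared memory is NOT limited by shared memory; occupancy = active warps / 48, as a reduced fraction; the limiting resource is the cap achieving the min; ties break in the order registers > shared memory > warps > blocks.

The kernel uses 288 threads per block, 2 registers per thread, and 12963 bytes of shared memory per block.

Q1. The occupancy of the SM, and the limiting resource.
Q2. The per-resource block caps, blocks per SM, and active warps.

Answer: occupancy 3/4, limited by warps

registers: 14 blocks
shared memory: 5 blocks
warps: 2 blocks
blocks: 32 blocks

Answer: 2 blocks, 36 active warps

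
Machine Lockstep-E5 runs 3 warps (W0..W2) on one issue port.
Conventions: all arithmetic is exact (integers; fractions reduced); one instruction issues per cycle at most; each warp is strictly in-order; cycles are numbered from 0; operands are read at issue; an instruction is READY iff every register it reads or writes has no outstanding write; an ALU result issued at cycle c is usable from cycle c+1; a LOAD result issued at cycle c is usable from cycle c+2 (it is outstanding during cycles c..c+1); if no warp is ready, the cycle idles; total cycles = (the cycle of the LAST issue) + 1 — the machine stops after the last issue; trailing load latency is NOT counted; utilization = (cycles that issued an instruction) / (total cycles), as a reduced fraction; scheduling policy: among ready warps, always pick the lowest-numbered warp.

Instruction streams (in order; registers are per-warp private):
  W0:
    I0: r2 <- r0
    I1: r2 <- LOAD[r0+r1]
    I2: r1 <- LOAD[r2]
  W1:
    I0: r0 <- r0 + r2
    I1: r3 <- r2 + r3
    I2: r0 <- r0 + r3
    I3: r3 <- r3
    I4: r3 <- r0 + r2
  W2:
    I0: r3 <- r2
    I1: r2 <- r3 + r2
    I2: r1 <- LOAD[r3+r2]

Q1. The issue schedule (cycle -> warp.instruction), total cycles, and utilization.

cycle 0: W0.I0
cycle 1: W0.I1
cycle 2: W1.I0
cycle 3: W0.I2
cycle 4: W1.I1
cycle 5: W1.I2
cycle 6: W1.I3
cycle 7: W1.I4
cycle 8: W2.I0
cycle 9: W2.I1
cycle 10: W2.I2

Answer: 11 cycles, utilization 1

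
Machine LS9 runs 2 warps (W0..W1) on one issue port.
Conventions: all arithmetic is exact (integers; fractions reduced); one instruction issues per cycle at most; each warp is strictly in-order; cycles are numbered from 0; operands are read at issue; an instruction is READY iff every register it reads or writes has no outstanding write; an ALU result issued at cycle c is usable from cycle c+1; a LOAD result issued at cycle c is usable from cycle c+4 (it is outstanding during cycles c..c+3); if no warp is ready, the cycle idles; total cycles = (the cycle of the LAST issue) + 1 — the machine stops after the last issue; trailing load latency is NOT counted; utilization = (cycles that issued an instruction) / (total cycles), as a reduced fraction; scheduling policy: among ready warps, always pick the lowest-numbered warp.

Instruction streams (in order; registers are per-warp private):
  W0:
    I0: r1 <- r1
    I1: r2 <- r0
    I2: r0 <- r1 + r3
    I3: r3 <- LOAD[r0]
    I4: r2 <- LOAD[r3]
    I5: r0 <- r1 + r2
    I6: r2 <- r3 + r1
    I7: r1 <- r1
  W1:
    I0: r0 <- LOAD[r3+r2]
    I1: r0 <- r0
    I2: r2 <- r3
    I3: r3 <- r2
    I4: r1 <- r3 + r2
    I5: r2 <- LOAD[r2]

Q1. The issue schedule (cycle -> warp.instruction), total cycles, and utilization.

cycle 0: W0.I0
cycle 1: W0.I1
cycle 2: W0.I2
cycle 3: W0.I3
cycle 4: W1.I0
cycle 5: idle
cycle 6: idle
cycle 7: W0.I4
cycle 8: W1.I1
cycle 9: W1.I2
cycle 10: W1.I3
cycle 11: W0.I5
cycle 12: W0.I6
cycle 13: W0.I7
cycle 14: W1.I4
cycle 15: W1.I5

Answer: 16 cycles, utilization 7/8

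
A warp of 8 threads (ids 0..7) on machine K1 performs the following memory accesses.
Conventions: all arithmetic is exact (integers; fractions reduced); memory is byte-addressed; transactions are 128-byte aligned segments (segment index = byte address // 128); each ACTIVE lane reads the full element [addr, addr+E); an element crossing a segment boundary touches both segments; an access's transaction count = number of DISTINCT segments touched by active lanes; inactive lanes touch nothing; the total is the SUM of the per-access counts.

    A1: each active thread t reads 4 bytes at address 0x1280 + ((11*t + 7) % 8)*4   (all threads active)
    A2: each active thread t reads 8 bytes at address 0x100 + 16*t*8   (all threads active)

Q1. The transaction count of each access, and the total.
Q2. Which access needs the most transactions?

A1: 1 transaction
A2: 8 transactions

Answer: 1,8; total 9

Answer: A2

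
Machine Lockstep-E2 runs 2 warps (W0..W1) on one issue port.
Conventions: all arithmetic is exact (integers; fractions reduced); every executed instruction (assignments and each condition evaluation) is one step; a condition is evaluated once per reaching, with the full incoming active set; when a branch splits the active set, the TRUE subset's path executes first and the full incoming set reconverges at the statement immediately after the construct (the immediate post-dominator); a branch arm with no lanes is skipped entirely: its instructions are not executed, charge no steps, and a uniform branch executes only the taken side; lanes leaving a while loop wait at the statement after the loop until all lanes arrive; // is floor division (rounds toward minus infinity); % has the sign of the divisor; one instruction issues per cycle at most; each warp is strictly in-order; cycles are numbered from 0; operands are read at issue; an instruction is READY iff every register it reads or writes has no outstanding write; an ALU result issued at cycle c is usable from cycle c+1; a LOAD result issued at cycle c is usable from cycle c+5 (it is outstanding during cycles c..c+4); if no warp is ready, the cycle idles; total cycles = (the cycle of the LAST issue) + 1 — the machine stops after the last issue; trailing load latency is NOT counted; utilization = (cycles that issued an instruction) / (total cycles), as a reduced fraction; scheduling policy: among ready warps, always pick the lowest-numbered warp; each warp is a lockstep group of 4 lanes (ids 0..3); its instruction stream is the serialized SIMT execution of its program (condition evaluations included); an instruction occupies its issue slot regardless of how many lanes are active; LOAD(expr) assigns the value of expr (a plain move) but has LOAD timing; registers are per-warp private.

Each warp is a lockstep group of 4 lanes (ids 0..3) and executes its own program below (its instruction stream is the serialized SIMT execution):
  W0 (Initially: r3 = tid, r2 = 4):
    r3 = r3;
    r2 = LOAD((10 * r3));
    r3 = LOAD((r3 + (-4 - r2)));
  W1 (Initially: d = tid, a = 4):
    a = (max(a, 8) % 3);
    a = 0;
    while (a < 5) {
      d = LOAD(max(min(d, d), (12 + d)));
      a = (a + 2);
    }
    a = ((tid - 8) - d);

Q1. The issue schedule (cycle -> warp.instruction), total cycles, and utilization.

cycle 0: W0.I0
cycle 1: W0.I1
cycle 2: W1.I0
cycle 3: W1.I1
cycle 4: W1.I2
cycle 5: W1.I3
cycle 6: W0.I2
cycle 7: W1.I4
cycle 8: W1.I5
cycle 9: idle
cycle 10: W1.I6
cycle 11: W1.I7
cycle 12: W1.I8
cycle 13: idle
cycle 14: idle
cycle 15: W1.I9
cycle 16: W1.I10
cycle 17: W1.I11
cycle 18: idle
cycle 19: idle
cycle 20: W1.I12

Answer: 21 cycles, utilization 16/21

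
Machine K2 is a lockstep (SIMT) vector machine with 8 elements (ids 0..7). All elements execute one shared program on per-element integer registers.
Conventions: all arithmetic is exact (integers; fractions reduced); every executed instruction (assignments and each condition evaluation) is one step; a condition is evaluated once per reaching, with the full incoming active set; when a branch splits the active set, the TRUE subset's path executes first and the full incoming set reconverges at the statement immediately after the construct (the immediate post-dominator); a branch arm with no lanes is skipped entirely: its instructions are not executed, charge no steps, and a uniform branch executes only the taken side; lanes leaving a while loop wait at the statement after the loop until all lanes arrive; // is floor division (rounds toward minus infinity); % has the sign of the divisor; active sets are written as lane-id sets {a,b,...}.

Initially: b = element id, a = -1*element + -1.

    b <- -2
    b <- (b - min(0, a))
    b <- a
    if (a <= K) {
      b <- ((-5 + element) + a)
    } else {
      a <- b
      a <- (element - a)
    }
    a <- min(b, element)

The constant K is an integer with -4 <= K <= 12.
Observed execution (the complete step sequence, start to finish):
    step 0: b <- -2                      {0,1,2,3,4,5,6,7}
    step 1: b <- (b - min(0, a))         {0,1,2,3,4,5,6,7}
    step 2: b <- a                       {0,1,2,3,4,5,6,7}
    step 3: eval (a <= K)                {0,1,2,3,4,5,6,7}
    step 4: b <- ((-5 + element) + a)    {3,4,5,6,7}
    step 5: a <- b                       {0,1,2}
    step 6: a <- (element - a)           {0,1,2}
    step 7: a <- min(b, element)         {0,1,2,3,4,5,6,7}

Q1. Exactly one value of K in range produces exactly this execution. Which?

Answer: K = -4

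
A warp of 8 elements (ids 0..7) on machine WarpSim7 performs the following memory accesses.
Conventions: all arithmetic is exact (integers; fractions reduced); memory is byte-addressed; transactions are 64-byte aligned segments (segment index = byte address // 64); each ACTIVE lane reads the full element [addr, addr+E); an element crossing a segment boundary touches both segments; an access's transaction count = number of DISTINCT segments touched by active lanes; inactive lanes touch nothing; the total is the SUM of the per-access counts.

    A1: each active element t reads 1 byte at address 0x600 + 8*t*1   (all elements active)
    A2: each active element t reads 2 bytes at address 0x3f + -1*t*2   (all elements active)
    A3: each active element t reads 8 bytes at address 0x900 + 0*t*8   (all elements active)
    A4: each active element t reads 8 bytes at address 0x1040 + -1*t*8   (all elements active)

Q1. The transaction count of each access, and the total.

A1: 1 transaction
A2: 2 transactions
A3: 1 transaction
A4: 2 transactions

Answer: 1,2,1,2; total 6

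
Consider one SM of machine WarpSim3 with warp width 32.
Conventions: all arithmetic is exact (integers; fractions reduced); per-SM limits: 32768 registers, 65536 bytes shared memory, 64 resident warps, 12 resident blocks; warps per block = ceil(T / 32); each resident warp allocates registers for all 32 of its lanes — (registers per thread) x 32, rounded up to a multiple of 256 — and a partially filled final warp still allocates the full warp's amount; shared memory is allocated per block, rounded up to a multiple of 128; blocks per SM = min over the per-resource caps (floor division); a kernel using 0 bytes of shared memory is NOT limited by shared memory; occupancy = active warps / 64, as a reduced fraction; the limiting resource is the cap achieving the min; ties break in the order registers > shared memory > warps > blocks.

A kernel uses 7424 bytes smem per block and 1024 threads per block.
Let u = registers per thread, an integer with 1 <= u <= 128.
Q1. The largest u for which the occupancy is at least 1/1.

Answer: u = 16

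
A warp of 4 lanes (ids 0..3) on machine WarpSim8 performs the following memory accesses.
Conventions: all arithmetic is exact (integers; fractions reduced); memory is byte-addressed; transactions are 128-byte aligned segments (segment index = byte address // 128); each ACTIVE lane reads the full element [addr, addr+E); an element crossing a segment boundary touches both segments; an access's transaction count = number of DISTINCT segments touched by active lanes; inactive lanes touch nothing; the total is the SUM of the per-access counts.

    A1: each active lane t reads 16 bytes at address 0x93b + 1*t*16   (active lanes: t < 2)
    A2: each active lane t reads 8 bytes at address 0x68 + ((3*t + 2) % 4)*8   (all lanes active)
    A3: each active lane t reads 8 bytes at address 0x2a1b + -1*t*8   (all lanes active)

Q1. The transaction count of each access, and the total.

A1: 1 transaction
A2: 2 transactions
A3: 1 transaction

Answer: 1,2,1; total 4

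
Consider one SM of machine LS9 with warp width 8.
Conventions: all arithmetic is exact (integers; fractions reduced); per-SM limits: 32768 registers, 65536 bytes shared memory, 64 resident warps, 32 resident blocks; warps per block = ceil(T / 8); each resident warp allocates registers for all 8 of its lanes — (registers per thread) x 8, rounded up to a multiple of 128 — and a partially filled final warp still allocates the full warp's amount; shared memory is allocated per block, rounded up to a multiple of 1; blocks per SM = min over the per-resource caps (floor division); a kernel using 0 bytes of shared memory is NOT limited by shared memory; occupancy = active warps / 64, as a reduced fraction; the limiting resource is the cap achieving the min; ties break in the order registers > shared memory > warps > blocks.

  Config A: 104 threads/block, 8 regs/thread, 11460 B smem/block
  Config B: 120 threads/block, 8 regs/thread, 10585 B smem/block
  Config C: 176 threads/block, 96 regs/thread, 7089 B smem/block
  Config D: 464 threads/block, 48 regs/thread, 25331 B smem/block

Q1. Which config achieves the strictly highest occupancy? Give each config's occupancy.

occupancies: A 13/16, B 15/16, C 11/32, D 29/32

Answer: B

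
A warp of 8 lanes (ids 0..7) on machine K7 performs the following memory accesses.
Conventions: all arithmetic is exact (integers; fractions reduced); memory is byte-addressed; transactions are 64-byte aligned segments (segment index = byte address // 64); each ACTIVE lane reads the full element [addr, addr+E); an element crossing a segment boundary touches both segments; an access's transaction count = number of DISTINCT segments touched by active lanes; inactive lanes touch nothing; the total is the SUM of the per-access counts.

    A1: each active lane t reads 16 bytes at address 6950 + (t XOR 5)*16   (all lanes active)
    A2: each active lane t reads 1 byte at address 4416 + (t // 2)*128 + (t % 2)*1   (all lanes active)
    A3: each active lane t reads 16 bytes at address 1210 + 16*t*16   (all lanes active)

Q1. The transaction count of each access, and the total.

A1: 3 transactions
A2: 4 transactions
A3: 16 transactions

Answer: 3,4,16; total 23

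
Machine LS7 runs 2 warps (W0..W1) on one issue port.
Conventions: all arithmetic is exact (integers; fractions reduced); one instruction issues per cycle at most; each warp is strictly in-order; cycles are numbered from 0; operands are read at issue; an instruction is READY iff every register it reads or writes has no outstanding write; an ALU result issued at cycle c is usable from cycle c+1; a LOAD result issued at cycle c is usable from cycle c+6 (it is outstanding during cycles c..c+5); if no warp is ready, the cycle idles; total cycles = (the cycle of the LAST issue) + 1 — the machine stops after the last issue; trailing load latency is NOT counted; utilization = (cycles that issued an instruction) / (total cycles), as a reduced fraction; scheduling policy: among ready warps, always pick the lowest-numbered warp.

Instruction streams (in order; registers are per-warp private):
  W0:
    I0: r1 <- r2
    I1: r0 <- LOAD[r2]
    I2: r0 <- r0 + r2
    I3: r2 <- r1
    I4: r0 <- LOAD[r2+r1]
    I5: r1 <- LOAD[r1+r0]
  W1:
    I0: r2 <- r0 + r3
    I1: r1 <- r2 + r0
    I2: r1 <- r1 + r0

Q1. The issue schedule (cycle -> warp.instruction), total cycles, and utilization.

cycle 0: W0.I0
cycle 1: W0.I1
cycle 2: W1.I0
cycle 3: W1.I1
cycle 4: W1.I2
cycle 5: idle
cycle 6: idle
cycle 7: W0.I2
cycle 8: W0.I3
cycle 9: W0.I4
cycle 10: idle
cycle 11: idle
cycle 12: idle
cycle 13: idle
cycle 14: idle
cycle 15: W0.I5

Answer: 16 cycles, utilization 9/16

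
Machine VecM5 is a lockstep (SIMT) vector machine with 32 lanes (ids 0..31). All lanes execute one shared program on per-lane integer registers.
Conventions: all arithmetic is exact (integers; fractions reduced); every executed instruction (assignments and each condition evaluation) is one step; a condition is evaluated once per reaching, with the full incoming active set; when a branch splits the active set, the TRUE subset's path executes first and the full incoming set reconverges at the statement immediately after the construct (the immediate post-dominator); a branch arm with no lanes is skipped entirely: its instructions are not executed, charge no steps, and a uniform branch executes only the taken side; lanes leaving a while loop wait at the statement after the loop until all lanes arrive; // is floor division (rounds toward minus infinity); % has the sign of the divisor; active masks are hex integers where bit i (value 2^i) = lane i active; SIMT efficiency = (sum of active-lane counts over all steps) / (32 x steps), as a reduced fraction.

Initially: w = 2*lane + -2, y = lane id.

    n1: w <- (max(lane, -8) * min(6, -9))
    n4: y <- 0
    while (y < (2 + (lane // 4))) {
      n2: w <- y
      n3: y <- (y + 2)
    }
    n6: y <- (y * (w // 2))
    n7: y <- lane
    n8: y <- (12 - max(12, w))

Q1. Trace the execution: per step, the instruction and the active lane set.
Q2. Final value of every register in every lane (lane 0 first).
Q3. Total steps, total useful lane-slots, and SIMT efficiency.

step 0: w <- (max(lane, -8) * min(6, -9)) 0xffffffff
step 1: y <- 0                       0xffffffff
step 2: eval (y < (2 + (lane // 4))) 0xffffffff
step 3: w <- y                       0xffffffff
step 4: y <- (y + 2)                 0xffffffff
step 5: eval (y < (2 + (lane // 4))) 0xffffffff
step 6: w <- y                       0xfffffff0
step 7: y <- (y + 2)                 0xfffffff0
step 8: eval (y < (2 + (lane // 4))) 0xfffffff0
step 9: w <- y                       0xfffff000
step 10: y <- (y + 2)                 0xfffff000
step 11: eval (y < (2 + (lane // 4))) 0xfffff000
step 12: w <- y                       0xfff00000
step 13: y <- (y + 2)                 0xfff00000
step 14: eval (y < (2 + (lane // 4))) 0xfff00000
step 15: w <- y                       0xf0000000
step 16: y <- (y + 2)                 0xf0000000
step 17: eval (y < (2 + (lane // 4))) 0xf0000000
step 18: y <- (y * (w // 2))          0xffffffff
step 19: y <- lane                    0xffffffff
step 20: y <- (12 - max(12, w))       0xffffffff

Answer: 21 steps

w: 0,0,0,0,2,2,2,2,2,2,2,2,4,4,4,4,4,4,4,4,6,6,6,6,6,6,6,6,8,8,8,8
y: 0,0,0,0,0,0,0,0,0,0,0,0,0,0,0,0,0,0,0,0,0,0,0,0,0,0,0,0,0,0,0,0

steps = 21; useful = 480; efficiency = 480/672 = 5/7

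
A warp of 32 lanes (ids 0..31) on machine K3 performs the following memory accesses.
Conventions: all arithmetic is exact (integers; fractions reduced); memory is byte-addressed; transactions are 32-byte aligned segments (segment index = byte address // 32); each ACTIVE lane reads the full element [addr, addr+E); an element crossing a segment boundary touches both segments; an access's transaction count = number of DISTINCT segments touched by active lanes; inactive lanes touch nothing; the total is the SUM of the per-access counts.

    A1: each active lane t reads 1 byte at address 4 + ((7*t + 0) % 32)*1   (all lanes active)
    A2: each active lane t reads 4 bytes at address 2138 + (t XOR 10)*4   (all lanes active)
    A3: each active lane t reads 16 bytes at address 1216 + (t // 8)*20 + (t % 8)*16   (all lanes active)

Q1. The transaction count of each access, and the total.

A1: 2 transactions
A2: 5 transactions
A3: 6 transactions

Answer: 2,5,6; total 13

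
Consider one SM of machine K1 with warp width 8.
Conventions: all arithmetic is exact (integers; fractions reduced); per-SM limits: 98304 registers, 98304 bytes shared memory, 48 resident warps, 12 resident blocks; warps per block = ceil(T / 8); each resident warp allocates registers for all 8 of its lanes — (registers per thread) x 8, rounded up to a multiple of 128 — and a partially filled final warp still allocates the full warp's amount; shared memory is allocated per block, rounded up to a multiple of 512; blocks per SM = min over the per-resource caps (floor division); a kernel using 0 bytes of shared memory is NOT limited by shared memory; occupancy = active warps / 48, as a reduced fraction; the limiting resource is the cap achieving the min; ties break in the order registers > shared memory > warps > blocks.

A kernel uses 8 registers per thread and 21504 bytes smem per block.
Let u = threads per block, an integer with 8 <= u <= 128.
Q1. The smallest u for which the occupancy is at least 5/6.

Answer: u = 73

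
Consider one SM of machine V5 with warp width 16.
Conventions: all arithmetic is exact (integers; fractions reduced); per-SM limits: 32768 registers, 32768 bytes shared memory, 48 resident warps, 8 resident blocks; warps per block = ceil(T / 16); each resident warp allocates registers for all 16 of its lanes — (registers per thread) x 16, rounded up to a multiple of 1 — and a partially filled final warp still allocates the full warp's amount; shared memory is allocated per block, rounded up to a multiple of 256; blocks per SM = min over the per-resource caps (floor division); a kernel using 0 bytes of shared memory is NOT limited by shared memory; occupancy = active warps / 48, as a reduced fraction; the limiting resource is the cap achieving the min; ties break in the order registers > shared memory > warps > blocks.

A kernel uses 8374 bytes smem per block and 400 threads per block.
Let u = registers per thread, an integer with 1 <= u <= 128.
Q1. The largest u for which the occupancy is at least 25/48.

Answer: u = 81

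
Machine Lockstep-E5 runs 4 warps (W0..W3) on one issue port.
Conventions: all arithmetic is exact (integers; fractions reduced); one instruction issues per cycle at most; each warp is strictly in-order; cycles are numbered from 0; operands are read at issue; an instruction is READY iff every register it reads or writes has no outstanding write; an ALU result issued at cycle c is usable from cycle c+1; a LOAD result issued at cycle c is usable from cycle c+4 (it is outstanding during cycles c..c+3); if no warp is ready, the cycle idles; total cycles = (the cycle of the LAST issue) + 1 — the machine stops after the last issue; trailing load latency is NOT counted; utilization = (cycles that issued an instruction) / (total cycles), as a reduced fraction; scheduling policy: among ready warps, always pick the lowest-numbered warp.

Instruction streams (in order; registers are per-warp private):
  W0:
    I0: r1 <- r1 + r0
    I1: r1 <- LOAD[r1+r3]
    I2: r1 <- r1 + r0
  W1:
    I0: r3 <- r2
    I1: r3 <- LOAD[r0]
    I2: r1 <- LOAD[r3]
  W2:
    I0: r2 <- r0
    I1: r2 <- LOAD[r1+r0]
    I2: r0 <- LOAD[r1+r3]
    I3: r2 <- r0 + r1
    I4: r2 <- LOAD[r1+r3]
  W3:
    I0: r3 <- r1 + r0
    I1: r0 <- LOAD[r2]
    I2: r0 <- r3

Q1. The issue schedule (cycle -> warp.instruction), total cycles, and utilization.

cycle 0: W0.I0
cycle 1: W0.I1
cycle 2: W1.I0
cycle 3: W1.I1
cycle 4: W2.I0
cycle 5: W0.I2
cycle 6: W2.I1
cycle 7: W1.I2
cycle 8: W2.I2
cycle 9: W3.I0
cycle 10: W3.I1
cycle 11: idle
cycle 12: W2.I3
cycle 13: W2.I4
cycle 14: W3.I2

Answer: 15 cycles, utilization 14/15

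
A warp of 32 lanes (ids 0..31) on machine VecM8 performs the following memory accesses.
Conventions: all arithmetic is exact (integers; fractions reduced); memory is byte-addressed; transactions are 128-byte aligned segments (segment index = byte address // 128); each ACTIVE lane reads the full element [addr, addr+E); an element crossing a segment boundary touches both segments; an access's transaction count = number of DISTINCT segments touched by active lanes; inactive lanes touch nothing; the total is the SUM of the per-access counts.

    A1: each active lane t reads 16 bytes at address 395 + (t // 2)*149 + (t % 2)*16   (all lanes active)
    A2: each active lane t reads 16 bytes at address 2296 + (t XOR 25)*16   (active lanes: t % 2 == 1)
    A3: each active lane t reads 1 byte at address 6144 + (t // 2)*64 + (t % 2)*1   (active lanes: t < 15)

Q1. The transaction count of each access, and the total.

A1: 18 transactions
A2: 5 transactions
A3: 4 transactions

Answer: 18,5,4; total 27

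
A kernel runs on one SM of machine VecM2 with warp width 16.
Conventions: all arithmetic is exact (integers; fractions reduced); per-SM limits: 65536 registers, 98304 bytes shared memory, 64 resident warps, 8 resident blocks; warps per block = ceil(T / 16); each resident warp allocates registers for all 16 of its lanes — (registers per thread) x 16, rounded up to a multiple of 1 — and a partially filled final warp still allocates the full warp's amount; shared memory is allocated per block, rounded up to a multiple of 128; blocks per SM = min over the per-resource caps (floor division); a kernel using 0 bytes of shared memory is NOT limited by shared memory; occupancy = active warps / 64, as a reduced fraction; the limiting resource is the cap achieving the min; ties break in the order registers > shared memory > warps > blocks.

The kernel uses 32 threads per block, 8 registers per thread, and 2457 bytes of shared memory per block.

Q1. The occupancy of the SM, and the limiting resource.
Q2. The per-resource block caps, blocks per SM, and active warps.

Answer: occupancy 1/4, limited by blocks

registers: 256 blocks
shared memory: 38 blocks
warps: 32 blocks
blocks: 8 blocks

Answer: 8 blocks, 16 active warps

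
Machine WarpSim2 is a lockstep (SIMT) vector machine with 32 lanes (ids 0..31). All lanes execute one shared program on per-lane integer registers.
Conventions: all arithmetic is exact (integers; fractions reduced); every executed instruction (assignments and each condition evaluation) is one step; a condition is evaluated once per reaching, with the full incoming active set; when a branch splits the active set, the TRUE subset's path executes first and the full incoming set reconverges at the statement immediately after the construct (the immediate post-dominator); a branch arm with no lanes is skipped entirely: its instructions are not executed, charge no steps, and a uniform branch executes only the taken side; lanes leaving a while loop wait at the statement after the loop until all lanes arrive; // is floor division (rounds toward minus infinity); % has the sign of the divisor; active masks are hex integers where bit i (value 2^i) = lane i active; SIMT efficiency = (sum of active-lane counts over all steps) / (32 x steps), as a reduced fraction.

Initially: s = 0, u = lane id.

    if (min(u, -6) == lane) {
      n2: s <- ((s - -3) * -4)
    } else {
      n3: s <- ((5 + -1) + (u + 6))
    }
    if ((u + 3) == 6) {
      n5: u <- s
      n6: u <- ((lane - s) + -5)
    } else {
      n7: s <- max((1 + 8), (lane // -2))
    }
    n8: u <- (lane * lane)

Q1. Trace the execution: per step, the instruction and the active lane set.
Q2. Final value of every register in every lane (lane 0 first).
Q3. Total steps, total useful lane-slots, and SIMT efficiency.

step 0: eval (min(u, -6) == lane)    0xffffffff
step 1: s <- ((5 + -1) + (u + 6))    0xffffffff
step 2: eval ((u + 3) == 6)          0xffffffff
step 3: u <- s                       0x00000008
step 4: u <- ((lane - s) + -5)       0x00000008
step 5: s <- max((1 + 8), (lane // -2)) 0xfffffff7
step 6: u <- (lane * lane)           0xffffffff

Answer: 7 steps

s: 9,9,9,13,9,9,9,9,9,9,9,9,9,9,9,9,9,9,9,9,9,9,9,9,9,9,9,9,9,9,9,9
u: 0,1,4,9,16,25,36,49,64,81,100,121,144,169,196,225,256,289,324,361,400,441,484,529,576,625,676,729,784,841,900,961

steps = 7; useful = 161; efficiency = 161/224 = 23/32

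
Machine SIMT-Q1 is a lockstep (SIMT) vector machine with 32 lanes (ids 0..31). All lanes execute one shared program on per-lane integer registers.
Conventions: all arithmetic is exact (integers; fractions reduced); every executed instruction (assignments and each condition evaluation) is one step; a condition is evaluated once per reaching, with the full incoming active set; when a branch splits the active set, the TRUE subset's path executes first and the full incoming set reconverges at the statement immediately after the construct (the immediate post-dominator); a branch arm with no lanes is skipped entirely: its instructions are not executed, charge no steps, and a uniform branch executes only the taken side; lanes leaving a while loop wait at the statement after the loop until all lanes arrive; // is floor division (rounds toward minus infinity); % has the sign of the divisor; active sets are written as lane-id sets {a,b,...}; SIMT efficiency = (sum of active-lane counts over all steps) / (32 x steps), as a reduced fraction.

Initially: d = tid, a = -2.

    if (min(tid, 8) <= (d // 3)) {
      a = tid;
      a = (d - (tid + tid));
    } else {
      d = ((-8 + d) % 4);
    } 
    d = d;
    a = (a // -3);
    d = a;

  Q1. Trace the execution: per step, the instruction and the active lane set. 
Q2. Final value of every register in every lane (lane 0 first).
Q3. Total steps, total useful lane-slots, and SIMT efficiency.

step 0: eval (min(tid, 8) <= (d // 3)) {0,1,2,3,4,5,6,7,8,9,10,11,12,13,14,15,16,17,18,19,20,21,22,23,24,25,26,27,28,29,30,31}
step 1: a <- tid                     {0,24,25,26,27,28,29,30,31}
step 2: a <- (d - (tid + tid))       {0,24,25,26,27,28,29,30,31}
step 3: d <- ((-8 + d) % 4)          {1,2,3,4,5,6,7,8,9,10,11,12,13,14,15,16,17,18,19,20,21,22,23}
step 4: d <- d                       {0,1,2,3,4,5,6,7,8,9,10,11,12,13,14,15,16,17,18,19,20,21,22,23,24,25,26,27,28,29,30,31}
step 5: a <- (a // -3)               {0,1,2,3,4,5,6,7,8,9,10,11,12,13,14,15,16,17,18,19,20,21,22,23,24,25,26,27,28,29,30,31}
step 6: d <- a                       {0,1,2,3,4,5,6,7,8,9,10,11,12,13,14,15,16,17,18,19,20,21,22,23,24,25,26,27,28,29,30,31}

Answer: 7 steps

d: 0,0,0,0,0,0,0,0,0,0,0,0,0,0,0,0,0,0,0,0,0,0,0,0,8,8,8,9,9,9,10,10
a: 0,0,0,0,0,0,0,0,0,0,0,0,0,0,0,0,0,0,0,0,0,0,0,0,8,8,8,9,9,9,10,10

steps = 7; useful = 169; efficiency = 169/224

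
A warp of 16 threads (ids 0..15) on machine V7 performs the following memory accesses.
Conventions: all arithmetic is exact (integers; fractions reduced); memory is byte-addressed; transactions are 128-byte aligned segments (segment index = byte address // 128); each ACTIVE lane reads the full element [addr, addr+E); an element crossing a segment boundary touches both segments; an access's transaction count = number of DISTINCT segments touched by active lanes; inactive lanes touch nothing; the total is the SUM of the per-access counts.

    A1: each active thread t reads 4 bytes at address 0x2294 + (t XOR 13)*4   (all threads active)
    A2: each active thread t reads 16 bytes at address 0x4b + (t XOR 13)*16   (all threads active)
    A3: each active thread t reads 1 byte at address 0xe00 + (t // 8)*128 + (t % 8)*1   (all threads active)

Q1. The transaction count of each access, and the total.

A1: 1 transaction
A2: 3 transactions
A3: 2 transactions

Answer: 1,3,2; total 6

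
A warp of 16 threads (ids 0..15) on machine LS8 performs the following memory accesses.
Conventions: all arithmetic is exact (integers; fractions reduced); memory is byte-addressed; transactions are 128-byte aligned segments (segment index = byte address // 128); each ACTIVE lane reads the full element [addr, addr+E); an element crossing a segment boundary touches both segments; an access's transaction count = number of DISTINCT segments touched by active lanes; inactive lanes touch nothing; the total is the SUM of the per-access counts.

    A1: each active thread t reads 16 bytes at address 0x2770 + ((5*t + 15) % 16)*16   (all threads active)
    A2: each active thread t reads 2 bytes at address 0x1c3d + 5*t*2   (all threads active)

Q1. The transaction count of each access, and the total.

A1: 3 transactions
A2: 2 transactions

Answer: 3,2; total 5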